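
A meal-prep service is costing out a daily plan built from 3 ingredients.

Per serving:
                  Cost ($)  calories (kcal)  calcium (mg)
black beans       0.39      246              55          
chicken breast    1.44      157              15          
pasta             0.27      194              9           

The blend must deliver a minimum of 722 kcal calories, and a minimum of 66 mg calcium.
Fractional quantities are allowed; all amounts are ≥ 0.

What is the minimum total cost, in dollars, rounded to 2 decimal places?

$1.04

Treat it as an LP. Let x1 = servings of black beans, x2 = servings of chicken breast, x3 = servings of pasta.
Minimize 0.39x1 + 1.44x2 + 0.27x3 with:
  246x1 + 157x2 + 194x3 ≥ 722   (calories)
  55x1 + 15x2 + 9x3 ≥ 66   (calcium)
  x1, x2, x3 ≥ 0.
At the optimum only black beans, pasta are positive (chicken breast = 0). The calories and calcium requirements are met with equality.
So black beans = 0.7457 servings, pasta = 2.776 servings.
Hence cost = 0.39·0.7457 + 0.27·2.776 = $1.0403.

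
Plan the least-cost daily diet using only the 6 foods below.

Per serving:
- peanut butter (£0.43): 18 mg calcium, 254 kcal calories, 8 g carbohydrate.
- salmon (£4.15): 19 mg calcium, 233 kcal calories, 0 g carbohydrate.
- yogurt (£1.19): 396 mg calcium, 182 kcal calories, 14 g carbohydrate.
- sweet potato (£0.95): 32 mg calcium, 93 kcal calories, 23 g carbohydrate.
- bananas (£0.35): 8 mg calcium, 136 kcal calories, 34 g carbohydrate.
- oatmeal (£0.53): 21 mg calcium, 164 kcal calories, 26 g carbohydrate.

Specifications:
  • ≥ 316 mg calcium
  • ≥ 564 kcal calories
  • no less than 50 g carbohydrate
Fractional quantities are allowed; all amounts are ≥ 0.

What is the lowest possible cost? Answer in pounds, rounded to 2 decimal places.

Let x1 = servings of peanut butter, x2 = servings of salmon, x3 = servings of yogurt, x4 = servings of sweet potato, x5 = servings of bananas, x6 = servings of oatmeal.
Minimize 0.43x1 + 4.15x2 + 1.19x3 + 0.95x4 + 0.35x5 + 0.53x6 subject to:
  18x1 + 19x2 + 396x3 + 32x4 + 8x5 + 21x6 ≥ 316   (calcium)
  254x1 + 233x2 + 182x3 + 93x4 + 136x5 + 164x6 ≥ 564   (calories)
  8x1 + 14x3 + 23x4 + 34x5 + 26x6 ≥ 50   (carbohydrate)
  x1, x2, x3, x4, x5, x6 ≥ 0.
The cheapest feasible vertex uses only peanut butter, yogurt, bananas; salmon, sweet potato, oatmeal are not used. Binding constraints: calcium, calories, carbohydrate.
So peanut butter = 1.229 servings, yogurt = 0.7243 servings, bananas = 0.8833 servings.
Total cost: 0.43·1.229 + 1.19·0.7243 + 0.35·0.8833 = 1.6995.

£1.70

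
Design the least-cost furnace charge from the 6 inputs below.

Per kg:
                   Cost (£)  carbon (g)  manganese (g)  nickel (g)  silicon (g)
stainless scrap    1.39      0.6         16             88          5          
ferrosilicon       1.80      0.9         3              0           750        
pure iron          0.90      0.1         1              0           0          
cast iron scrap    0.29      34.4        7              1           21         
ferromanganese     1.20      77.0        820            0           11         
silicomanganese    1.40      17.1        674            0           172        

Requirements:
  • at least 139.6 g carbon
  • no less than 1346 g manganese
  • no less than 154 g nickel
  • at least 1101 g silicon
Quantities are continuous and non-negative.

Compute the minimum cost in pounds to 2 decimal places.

£7.02

Treat it as an LP. Let x1 = kg of stainless scrap, x2 = kg of ferrosilicon, x3 = kg of pure iron, x4 = kg of cast iron scrap, x5 = kg of ferromanganese, x6 = kg of silicomanganese.
min 1.39x1 + 1.8x2 + 0.9x3 + 0.29x4 + 1.2x5 + 1.4x6 with:
  0.6x1 + 0.9x2 + 0.1x3 + 34.4x4 + 77x5 + 17.1x6 ≥ 139.6   (carbon)
  16x1 + 3x2 + 1x3 + 7x4 + 820x5 + 674x6 ≥ 1346   (manganese)
  88x1 + 1x4 ≥ 154   (nickel)
  5x1 + 750x2 + 21x4 + 11x5 + 172x6 ≥ 1101   (silicon)
  x1, x2, x3, x4, x5, x6 ≥ 0.
At the optimum only stainless scrap, ferrosilicon, cast iron scrap, ferromanganese are positive (pure iron, silicomanganese = 0). Binding constraints: carbon, manganese, nickel, silicon.
That vertex is x1 = 1.745, x2 = 1.421, x4 = 0.412, x5 = 1.599.
Objective = 1.39·1.745 + 1.8·1.421 + 0.29·0.412 + 1.2·1.599 = 7.0216.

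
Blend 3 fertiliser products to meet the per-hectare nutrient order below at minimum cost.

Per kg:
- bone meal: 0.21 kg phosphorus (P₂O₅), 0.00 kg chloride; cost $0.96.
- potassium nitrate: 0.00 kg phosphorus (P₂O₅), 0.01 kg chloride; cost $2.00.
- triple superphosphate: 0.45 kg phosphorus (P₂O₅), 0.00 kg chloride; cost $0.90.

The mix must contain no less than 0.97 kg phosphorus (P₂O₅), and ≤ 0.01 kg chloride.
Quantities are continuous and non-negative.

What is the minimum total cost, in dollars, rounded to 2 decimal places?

$1.94

Let x1 = kg of bone meal, x2 = kg of potassium nitrate, x3 = kg of triple superphosphate.
Minimise 0.96x1 + 2x2 + 0.9x3 subject to:
  0.21x1 + 0.45x3 ≥ 0.97   (phosphorus (P₂O₅))
  0.01x2 ≤ 0.01   (chloride)
  x1, x2, x3 ≥ 0.
The minimum-cost mix takes nothing from bone meal, potassium nitrate — only triple superphosphate. There the phosphorus (P₂O₅) constraint is tight.
Optimal quantities: triple superphosphate = 2.156 kg.
Hence cost = 0.9·2.156 = $1.9404.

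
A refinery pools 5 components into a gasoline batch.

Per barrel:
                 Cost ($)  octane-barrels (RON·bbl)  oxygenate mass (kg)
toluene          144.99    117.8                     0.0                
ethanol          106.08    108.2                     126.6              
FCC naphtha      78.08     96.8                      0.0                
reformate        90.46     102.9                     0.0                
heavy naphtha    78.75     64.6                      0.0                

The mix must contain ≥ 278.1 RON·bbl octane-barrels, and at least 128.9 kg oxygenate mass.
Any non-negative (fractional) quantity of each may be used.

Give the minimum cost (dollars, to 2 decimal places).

$243.46

Let x1 = barrels of toluene, x2 = barrels of ethanol, x3 = barrels of FCC naphtha, x4 = barrels of reformate, x5 = barrels of heavy naphtha.
min 144.99x1 + 106.08x2 + 78.08x3 + 90.46x4 + 78.75x5 s.t.:
  117.8x1 + 108.2x2 + 96.8x3 + 102.9x4 + 64.6x5 ≥ 278.1   (octane-barrels)
  126.6x2 ≥ 128.9   (oxygenate mass)
  x1, x2, x3, x4, x5 ≥ 0.
The cheapest feasible vertex uses only ethanol, FCC naphtha; toluene, reformate, heavy naphtha are not used. Binding constraints: octane-barrels and oxygenate mass.
That vertex is x2 = 1.018, x3 = 1.735.
Objective = 106.08·1.018 + 78.08·1.735 = 243.4582.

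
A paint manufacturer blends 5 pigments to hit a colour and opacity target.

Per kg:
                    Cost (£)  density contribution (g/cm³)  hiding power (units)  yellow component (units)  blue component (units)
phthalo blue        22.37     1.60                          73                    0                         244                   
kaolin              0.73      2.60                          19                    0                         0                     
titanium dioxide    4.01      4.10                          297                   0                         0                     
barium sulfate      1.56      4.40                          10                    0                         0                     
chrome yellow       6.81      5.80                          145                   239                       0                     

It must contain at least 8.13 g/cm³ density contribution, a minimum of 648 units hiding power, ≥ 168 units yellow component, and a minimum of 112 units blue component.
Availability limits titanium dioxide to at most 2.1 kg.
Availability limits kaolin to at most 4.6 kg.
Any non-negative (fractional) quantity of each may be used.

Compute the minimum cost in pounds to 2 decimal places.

£21.98

Let x1 = kg of phthalo blue, x2 = kg of kaolin, x3 = kg of titanium dioxide, x4 = kg of barium sulfate, x5 = kg of chrome yellow.
min 22.37x1 + 0.73x2 + 4.01x3 + 1.56x4 + 6.81x5 subject to:
  1.6x1 + 2.6x2 + 4.1x3 + 4.4x4 + 5.8x5 ≥ 8.13   (density contribution)
  73x1 + 19x2 + 297x3 + 10x4 + 145x5 ≥ 648   (hiding power)
  239x5 ≥ 168   (yellow component)
  244x1 ≥ 112   (blue component)
  x3 ≤ 2.1
  x2 ≤ 4.6
  x1, x2, x3, x4, x5 ≥ 0.
The minimum-cost mix takes nothing from kaolin, barium sulfate — only phthalo blue, titanium dioxide, chrome yellow. There the hiding power, yellow component, blue component constraints are tight.
That vertex is x1 = 0.459, x3 = 1.726, x5 = 0.7029.
Total cost: 22.37·0.459 + 4.01·1.726 + 6.81·0.7029 = 21.9758.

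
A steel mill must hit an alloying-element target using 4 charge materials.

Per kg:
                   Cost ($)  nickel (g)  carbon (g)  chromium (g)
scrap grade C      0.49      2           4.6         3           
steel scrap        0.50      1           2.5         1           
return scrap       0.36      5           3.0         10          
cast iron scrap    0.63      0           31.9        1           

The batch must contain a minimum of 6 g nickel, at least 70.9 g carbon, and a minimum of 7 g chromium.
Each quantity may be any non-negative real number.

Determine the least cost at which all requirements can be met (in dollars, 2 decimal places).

Set it up as a linear program. Let x1 = kg of scrap grade C, x2 = kg of steel scrap, x3 = kg of return scrap, x4 = kg of cast iron scrap.
Minimize 0.49x1 + 0.5x2 + 0.36x3 + 0.63x4 with:
  2x1 + 1x2 + 5x3 ≥ 6   (nickel)
  4.6x1 + 2.5x2 + 3x3 + 31.9x4 ≥ 70.9   (carbon)
  3x1 + 1x2 + 10x3 + 1x4 ≥ 7   (chromium)
  x1, x2, x3, x4 ≥ 0.
The minimum-cost mix takes nothing from scrap grade C, steel scrap — only return scrap, cast iron scrap. Binding constraints: nickel and carbon.
That vertex is x3 = 1.2, x4 = 2.11.
Total cost: 0.36·1.2 + 0.63·2.11 = 1.7613.

$1.76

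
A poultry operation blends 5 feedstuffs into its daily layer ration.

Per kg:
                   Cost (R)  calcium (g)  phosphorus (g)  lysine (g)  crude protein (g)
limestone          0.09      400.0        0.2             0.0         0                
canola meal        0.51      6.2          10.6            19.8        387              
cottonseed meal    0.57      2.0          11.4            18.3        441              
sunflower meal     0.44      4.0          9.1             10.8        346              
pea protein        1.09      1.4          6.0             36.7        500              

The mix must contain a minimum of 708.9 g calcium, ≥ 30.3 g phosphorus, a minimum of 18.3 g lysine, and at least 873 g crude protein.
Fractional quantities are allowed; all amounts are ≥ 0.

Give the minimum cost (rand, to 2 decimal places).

Let x1 = kg of limestone, x2 = kg of canola meal, x3 = kg of cottonseed meal, x4 = kg of sunflower meal, x5 = kg of pea protein.
Minimise 0.09x1 + 0.51x2 + 0.57x3 + 0.44x4 + 1.09x5 with:
  400x1 + 6.2x2 + 2x3 + 4x4 + 1.4x5 ≥ 708.9   (calcium)
  0.2x1 + 10.6x2 + 11.4x3 + 9.1x4 + 6x5 ≥ 30.3   (phosphorus)
  19.8x2 + 18.3x3 + 10.8x4 + 36.7x5 ≥ 18.3   (lysine)
  387x2 + 441x3 + 346x4 + 500x5 ≥ 873   (crude protein)
  x1, x2, x3, x4, x5 ≥ 0.
The cheapest feasible vertex uses only limestone, canola meal; cottonseed meal, sunflower meal, pea protein are not used. Binding constraints: calcium and phosphorus.
So limestone = 1.728 kg, canola meal = 2.826 kg.
Total cost: 0.09·1.728 + 0.51·2.826 = 1.5968.

R1.60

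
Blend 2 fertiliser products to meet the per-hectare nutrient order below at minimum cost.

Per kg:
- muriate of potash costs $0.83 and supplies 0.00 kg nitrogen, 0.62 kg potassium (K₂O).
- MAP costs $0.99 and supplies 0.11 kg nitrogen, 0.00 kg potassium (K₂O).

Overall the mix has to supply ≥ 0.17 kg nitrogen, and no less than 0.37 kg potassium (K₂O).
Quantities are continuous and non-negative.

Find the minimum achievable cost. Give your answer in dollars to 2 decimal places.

$2.03

This is a linear program. Let x1 = kg of muriate of potash, x2 = kg of MAP.
min 0.83x1 + 0.99x2 s.t.:
  0.11x2 ≥ 0.17   (nitrogen)
  0.62x1 ≥ 0.37   (potassium (K₂O))
  x1, x2 ≥ 0.
Both inputs are positive at the optimum. Binding constraints: nitrogen and potassium (K₂O).
Solving gives x1 = 0.59677, x2 = 1.5455.
Hence cost = 0.83·0.59677 + 0.99·1.5455 = $2.0254.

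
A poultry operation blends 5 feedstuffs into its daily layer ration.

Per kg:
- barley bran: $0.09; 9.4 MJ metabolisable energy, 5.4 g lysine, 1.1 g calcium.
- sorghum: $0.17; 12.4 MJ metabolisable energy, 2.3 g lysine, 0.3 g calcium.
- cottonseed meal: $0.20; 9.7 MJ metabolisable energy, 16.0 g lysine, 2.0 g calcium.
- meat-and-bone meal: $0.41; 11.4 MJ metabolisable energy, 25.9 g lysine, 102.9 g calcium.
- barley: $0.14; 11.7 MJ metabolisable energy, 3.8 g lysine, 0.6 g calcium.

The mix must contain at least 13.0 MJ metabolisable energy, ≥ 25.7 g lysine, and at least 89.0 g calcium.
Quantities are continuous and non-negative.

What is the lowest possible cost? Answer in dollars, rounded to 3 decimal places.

$0.400

Let x1 = kg of barley bran, x2 = kg of sorghum, x3 = kg of cottonseed meal, x4 = kg of meat-and-bone meal, x5 = kg of barley.
min 0.09x1 + 0.17x2 + 0.2x3 + 0.41x4 + 0.14x5 s.t.:
  9.4x1 + 12.4x2 + 9.7x3 + 11.4x4 + 11.7x5 ≥ 13   (metabolisable energy)
  5.4x1 + 2.3x2 + 16x3 + 25.9x4 + 3.8x5 ≥ 25.7   (lysine)
  1.1x1 + 0.3x2 + 2x3 + 102.9x4 + 0.6x5 ≥ 89   (calcium)
  x1, x2, x3, x4, x5 ≥ 0.
The cheapest feasible vertex uses only barley bran, cottonseed meal, meat-and-bone meal; sorghum, barley are not used. The metabolisable energy, lysine, calcium requirements are met with equality.
That vertex is x1 = 0.1827, x3 = 0.1525, x4 = 0.86.
Hence cost = 0.09·0.1827 + 0.2·0.1525 + 0.41·0.86 = $0.39954.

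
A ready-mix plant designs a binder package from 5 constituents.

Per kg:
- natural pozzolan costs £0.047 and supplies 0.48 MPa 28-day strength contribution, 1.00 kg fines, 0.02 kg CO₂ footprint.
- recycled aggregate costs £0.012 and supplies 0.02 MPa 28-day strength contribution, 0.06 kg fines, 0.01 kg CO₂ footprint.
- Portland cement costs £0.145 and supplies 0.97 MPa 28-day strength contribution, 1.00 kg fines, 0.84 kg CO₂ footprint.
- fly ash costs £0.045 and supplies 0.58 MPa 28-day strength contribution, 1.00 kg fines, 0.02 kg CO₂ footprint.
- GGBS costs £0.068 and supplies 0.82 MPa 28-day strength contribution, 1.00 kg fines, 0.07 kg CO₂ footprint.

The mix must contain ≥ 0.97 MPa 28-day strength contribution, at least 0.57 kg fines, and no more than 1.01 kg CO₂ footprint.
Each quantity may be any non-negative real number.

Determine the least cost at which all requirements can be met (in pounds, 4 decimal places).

Set it up as a linear program. Let x1 = kg of natural pozzolan, x2 = kg of recycled aggregate, x3 = kg of Portland cement, x4 = kg of fly ash, x5 = kg of GGBS.
Minimise 0.047x1 + 0.012x2 + 0.145x3 + 0.045x4 + 0.068x5 with:
  0.48x1 + 0.02x2 + 0.97x3 + 0.58x4 + 0.82x5 ≥ 0.97   (28-day strength contribution)
  1x1 + 0.06x2 + 1x3 + 1x4 + 1x5 ≥ 0.57   (fines)
  0.02x1 + 0.01x2 + 0.84x3 + 0.02x4 + 0.07x5 ≤ 1.01   (CO₂ footprint)
  x1, x2, x3, x4, x5 ≥ 0.
The optimal basis is {fly ash}; natural pozzolan, recycled aggregate, Portland cement, GGBS drop out. Binding constraint: 28-day strength contribution.
That vertex is x4 = 1.6724.
Total cost: 0.045·1.6724 = 0.075258.

£0.0753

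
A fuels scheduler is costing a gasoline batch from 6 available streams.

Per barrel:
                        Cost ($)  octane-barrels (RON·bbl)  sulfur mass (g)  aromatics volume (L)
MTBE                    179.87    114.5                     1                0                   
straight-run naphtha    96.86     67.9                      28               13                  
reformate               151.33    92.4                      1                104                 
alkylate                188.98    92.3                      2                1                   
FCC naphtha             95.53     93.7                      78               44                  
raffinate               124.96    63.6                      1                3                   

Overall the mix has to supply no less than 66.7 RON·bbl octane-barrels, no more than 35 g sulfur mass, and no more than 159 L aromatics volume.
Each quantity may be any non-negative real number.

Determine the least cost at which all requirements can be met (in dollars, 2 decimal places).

Let x1 = barrels of MTBE, x2 = barrels of straight-run naphtha, x3 = barrels of reformate, x4 = barrels of alkylate, x5 = barrels of FCC naphtha, x6 = barrels of raffinate.
min 179.87x1 + 96.86x2 + 151.33x3 + 188.98x4 + 95.53x5 + 124.96x6 subject to:
  114.5x1 + 67.9x2 + 92.4x3 + 92.3x4 + 93.7x5 + 63.6x6 ≥ 66.7   (octane-barrels)
  1x1 + 28x2 + 1x3 + 2x4 + 78x5 + 1x6 ≤ 35   (sulfur mass)
  13x2 + 104x3 + 1x4 + 44x5 + 3x6 ≤ 159   (aromatics volume)
  x1, x2, x3, x4, x5, x6 ≥ 0.
The cheapest feasible vertex uses only MTBE, FCC naphtha; straight-run naphtha, reformate, alkylate, raffinate are not used. Binding constraints: octane-barrels and sulfur mass.
So MTBE = 0.2176 barrels, FCC naphtha = 0.4459 barrels.
Cost = 179.87·0.2176 + 95.53·0.4459 = 81.7365.

$81.74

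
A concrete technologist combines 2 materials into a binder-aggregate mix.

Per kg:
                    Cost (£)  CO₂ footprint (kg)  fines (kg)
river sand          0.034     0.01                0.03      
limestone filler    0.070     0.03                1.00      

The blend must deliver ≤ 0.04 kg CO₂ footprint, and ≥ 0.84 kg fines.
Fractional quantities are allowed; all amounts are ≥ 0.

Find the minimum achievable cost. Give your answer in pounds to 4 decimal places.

Set it up as a linear program. Let x1 = kg of river sand, x2 = kg of limestone filler.
min 0.034x1 + 0.07x2 with:
  0.01x1 + 0.03x2 ≤ 0.04   (CO₂ footprint)
  0.03x1 + 1x2 ≥ 0.84   (fines)
  x1, x2 ≥ 0.
The optimal basis is {limestone filler}; river sand drops out. There the fines constraint is tight.
So limestone filler = 0.84 kg.
Objective = 0.07·0.84 = 0.058800.

£0.0588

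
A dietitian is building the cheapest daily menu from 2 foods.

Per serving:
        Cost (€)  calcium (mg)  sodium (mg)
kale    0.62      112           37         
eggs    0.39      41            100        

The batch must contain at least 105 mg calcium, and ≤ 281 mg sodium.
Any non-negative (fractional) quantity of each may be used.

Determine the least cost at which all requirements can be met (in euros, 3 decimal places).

This is a linear program. Let x1 = servings of kale, x2 = servings of eggs.
min 0.62x1 + 0.39x2 s.t.:
  112x1 + 41x2 ≥ 105   (calcium)
  37x1 + 100x2 ≤ 281   (sodium)
  x1, x2 ≥ 0.
The minimum-cost mix takes nothing from eggs — only kale. Binding constraint: calcium.
Solving gives x1 = 0.9375.
Total cost: 0.62·0.9375 = 0.58125.

€0.581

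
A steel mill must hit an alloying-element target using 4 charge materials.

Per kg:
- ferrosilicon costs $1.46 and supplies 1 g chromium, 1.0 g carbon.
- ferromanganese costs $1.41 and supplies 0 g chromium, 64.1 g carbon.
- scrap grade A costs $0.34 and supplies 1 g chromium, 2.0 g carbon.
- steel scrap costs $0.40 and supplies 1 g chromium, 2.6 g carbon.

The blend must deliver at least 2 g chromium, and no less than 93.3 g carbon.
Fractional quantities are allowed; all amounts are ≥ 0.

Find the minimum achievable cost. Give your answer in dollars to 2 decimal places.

$2.64

Set it up as a linear program. Let x1 = kg of ferrosilicon, x2 = kg of ferromanganese, x3 = kg of scrap grade A, x4 = kg of steel scrap.
Minimise 1.46x1 + 1.41x2 + 0.34x3 + 0.4x4 s.t.:
  1x1 + 1x3 + 1x4 ≥ 2   (chromium)
  1x1 + 64.1x2 + 2x3 + 2.6x4 ≥ 93.3   (carbon)
  x1, x2, x3, x4 ≥ 0.
The optimal basis is {ferromanganese, scrap grade A}; ferrosilicon, steel scrap drop out. Binding constraints: chromium and carbon.
Solving gives x2 = 1.393, x3 = 2.
Hence cost = 1.41·1.393 + 0.34·2 = $2.6441.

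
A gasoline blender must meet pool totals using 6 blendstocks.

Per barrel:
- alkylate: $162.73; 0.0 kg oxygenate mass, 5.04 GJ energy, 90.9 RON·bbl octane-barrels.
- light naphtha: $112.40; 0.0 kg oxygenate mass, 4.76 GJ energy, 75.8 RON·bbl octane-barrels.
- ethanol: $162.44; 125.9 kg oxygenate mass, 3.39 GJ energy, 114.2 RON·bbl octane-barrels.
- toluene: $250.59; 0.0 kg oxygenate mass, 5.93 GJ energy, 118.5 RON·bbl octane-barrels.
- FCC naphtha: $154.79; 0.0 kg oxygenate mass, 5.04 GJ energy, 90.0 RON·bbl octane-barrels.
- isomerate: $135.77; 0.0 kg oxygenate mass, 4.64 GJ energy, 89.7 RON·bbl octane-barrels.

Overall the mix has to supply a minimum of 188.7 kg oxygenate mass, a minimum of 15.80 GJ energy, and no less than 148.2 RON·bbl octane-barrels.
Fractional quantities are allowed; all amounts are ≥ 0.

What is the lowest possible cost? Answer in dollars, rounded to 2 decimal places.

Set it up as a linear program. Let x1 = barrels of alkylate, x2 = barrels of light naphtha, x3 = barrels of ethanol, x4 = barrels of toluene, x5 = barrels of FCC naphtha, x6 = barrels of isomerate.
Minimize 162.73x1 + 112.4x2 + 162.44x3 + 250.59x4 + 154.79x5 + 135.77x6 with:
  125.9x3 ≥ 188.7   (oxygenate mass)
  5.04x1 + 4.76x2 + 3.39x3 + 5.93x4 + 5.04x5 + 4.64x6 ≥ 15.8   (energy)
  90.9x1 + 75.8x2 + 114.2x3 + 118.5x4 + 90x5 + 89.7x6 ≥ 148.2   (octane-barrels)
  x1, x2, x3, x4, x5, x6 ≥ 0.
At the optimum only light naphtha, ethanol are positive (alkylate, toluene, FCC naphtha, isomerate = 0). The oxygenate mass and energy requirements are met with equality.
So light naphtha = 2.2519 barrels, ethanol = 1.4988 barrels.
Total cost: 112.4·2.2519 + 162.44·1.4988 = 496.5786.

$496.58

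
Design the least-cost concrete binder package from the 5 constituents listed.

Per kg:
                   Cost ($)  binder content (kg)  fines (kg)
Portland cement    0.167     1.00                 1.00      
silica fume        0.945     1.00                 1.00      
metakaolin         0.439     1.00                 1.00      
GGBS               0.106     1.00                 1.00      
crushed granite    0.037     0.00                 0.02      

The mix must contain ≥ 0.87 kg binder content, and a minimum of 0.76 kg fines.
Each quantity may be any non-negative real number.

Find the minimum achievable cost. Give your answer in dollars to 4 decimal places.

$0.0922

Let x1 = kg of Portland cement, x2 = kg of silica fume, x3 = kg of metakaolin, x4 = kg of GGBS, x5 = kg of crushed granite.
Minimize 0.167x1 + 0.945x2 + 0.439x3 + 0.106x4 + 0.037x5 subject to:
  1x1 + 1x2 + 1x3 + 1x4 ≥ 0.87   (binder content)
  1x1 + 1x2 + 1x3 + 1x4 + 0.02x5 ≥ 0.76   (fines)
  x1, x2, x3, x4, x5 ≥ 0.
The minimum-cost mix takes nothing from Portland cement, silica fume, metakaolin, crushed granite — only GGBS. The binder content requirement is met with equality.
Solving gives x4 = 0.87.
Cost = 0.106·0.87 = 0.092220.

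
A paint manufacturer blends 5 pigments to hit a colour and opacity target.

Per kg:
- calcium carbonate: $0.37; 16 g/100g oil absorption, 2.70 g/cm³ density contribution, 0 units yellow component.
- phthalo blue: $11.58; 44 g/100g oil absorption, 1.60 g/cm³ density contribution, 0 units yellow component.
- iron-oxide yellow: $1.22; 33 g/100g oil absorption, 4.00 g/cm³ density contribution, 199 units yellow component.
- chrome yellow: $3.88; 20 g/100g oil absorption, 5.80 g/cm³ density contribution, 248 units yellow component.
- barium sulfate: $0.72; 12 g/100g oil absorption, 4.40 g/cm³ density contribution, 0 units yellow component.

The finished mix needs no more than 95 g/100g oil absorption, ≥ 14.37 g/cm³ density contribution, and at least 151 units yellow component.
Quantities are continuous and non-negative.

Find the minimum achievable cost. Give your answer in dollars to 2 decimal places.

Let x1 = kg of calcium carbonate, x2 = kg of phthalo blue, x3 = kg of iron-oxide yellow, x4 = kg of chrome yellow, x5 = kg of barium sulfate.
Minimise 0.37x1 + 11.58x2 + 1.22x3 + 3.88x4 + 0.72x5 with:
  16x1 + 44x2 + 33x3 + 20x4 + 12x5 ≤ 95   (oil absorption)
  2.7x1 + 1.6x2 + 4x3 + 5.8x4 + 4.4x5 ≥ 14.37   (density contribution)
  199x3 + 248x4 ≥ 151   (yellow component)
  x1, x2, x3, x4, x5 ≥ 0.
The cheapest feasible vertex uses only calcium carbonate, iron-oxide yellow; phthalo blue, chrome yellow, barium sulfate are not used. The density contribution and yellow component requirements are met with equality.
Solving gives x1 = 4.198, x3 = 0.7588.
Objective = 0.37·4.198 + 1.22·0.7588 = 2.4790.

$2.48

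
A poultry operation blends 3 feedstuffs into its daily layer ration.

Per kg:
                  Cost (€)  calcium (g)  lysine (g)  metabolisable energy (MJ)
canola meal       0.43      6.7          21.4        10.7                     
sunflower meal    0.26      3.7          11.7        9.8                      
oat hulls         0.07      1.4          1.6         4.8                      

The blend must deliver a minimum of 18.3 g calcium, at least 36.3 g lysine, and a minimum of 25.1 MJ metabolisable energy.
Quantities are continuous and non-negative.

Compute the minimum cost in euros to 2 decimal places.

Set it up as a linear program. Let x1 = kg of canola meal, x2 = kg of sunflower meal, x3 = kg of oat hulls.
Minimize 0.43x1 + 0.26x2 + 0.07x3 s.t.:
  6.7x1 + 3.7x2 + 1.4x3 ≥ 18.3   (calcium)
  21.4x1 + 11.7x2 + 1.6x3 ≥ 36.3   (lysine)
  10.7x1 + 9.8x2 + 4.8x3 ≥ 25.1   (metabolisable energy)
  x1, x2, x3 ≥ 0.
The optimal basis is {canola meal, oat hulls}; sunflower meal drops out. The calcium and lysine requirements are met with equality.
That vertex is x1 = 1.12, x3 = 7.714.
Total cost: 0.43·1.12 + 0.07·7.714 = 1.0216.

€1.02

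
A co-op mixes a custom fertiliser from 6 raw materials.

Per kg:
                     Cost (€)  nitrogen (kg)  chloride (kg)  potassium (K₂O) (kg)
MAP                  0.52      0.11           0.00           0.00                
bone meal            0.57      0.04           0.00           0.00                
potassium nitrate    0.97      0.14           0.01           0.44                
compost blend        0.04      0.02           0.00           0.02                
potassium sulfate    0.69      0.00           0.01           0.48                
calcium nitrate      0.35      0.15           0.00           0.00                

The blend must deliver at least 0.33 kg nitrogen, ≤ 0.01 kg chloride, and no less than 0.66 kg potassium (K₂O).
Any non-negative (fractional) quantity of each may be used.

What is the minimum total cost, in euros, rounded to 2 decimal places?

This is a linear program. Let x1 = kg of MAP, x2 = kg of bone meal, x3 = kg of potassium nitrate, x4 = kg of compost blend, x5 = kg of potassium sulfate, x6 = kg of calcium nitrate.
Minimise 0.52x1 + 0.57x2 + 0.97x3 + 0.04x4 + 0.69x5 + 0.35x6 with:
  0.11x1 + 0.04x2 + 0.14x3 + 0.02x4 + 0.15x6 ≥ 0.33   (nitrogen)
  0.01x3 + 0.01x5 ≤ 0.01   (chloride)
  0.44x3 + 0.02x4 + 0.48x5 ≥ 0.66   (potassium (K₂O))
  x1, x2, x3, x4, x5, x6 ≥ 0.
The minimum-cost mix takes nothing from MAP, bone meal, potassium nitrate, calcium nitrate — only compost blend, potassium sulfate. Binding constraints: nitrogen and potassium (K₂O).
Solving gives x4 = 16.5, x5 = 0.6875.
Objective = 0.04·16.5 + 0.69·0.6875 = 1.1344.

€1.13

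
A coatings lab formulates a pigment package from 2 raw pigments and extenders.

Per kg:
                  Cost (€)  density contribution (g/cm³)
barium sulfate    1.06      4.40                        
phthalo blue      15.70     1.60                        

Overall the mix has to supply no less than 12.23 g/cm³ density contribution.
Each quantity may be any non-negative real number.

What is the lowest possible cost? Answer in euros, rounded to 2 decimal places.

€2.95

Treat it as an LP. Let x1 = kg of barium sulfate, x2 = kg of phthalo blue.
Minimise 1.06x1 + 15.7x2 subject to:
  4.4x1 + 1.6x2 ≥ 12.23   (density contribution)
  x1, x2 ≥ 0.
The minimum-cost mix takes nothing from phthalo blue — only barium sulfate. The density contribution requirement is met with equality.
That vertex is x1 = 2.78.
Cost = 1.06·2.78 = 2.9468.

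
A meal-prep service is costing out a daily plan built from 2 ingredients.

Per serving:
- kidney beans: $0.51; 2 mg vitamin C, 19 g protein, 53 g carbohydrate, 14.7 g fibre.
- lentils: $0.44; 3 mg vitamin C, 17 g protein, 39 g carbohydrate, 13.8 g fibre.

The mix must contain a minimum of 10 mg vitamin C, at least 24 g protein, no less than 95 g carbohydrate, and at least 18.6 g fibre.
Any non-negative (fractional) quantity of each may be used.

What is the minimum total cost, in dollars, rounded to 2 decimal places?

$1.47

Let x1 = servings of kidney beans, x2 = servings of lentils.
Minimise 0.51x1 + 0.44x2 subject to:
  2x1 + 3x2 ≥ 10   (vitamin C)
  19x1 + 17x2 ≥ 24   (protein)
  53x1 + 39x2 ≥ 95   (carbohydrate)
  14.7x1 + 13.8x2 ≥ 18.6   (fibre)
  x1, x2 ≥ 0.
At the optimum only lentils is positive (kidney beans = 0). Binding constraint: vitamin C.
Solving gives x2 = 3.333.
Cost = 0.44·3.333 = 1.4665.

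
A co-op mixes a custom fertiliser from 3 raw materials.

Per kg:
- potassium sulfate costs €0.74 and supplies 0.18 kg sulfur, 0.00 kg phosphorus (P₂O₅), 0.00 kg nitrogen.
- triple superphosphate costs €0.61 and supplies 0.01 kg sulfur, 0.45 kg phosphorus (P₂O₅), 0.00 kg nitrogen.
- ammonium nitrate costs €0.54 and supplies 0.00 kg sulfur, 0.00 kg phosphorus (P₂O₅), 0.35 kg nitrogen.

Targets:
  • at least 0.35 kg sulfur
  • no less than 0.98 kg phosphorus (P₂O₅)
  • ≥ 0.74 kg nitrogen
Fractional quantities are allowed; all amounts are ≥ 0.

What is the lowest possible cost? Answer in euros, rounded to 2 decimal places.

€3.82

Let x1 = kg of potassium sulfate, x2 = kg of triple superphosphate, x3 = kg of ammonium nitrate.
Minimise 0.74x1 + 0.61x2 + 0.54x3 with:
  0.18x1 + 0.01x2 ≥ 0.35   (sulfur)
  0.45x2 ≥ 0.98   (phosphorus (P₂O₅))
  0.35x3 ≥ 0.74   (nitrogen)
  x1, x2, x3 ≥ 0.
All 3 inputs are positive at the optimum. The sulfur, phosphorus (P₂O₅), nitrogen requirements are met with equality.
Optimal quantities: potassium sulfate = 1.823 kg, triple superphosphate = 2.178 kg, ammonium nitrate = 2.114 kg.
Cost = 0.74·1.823 + 0.61·2.178 + 0.54·2.114 = 3.8192.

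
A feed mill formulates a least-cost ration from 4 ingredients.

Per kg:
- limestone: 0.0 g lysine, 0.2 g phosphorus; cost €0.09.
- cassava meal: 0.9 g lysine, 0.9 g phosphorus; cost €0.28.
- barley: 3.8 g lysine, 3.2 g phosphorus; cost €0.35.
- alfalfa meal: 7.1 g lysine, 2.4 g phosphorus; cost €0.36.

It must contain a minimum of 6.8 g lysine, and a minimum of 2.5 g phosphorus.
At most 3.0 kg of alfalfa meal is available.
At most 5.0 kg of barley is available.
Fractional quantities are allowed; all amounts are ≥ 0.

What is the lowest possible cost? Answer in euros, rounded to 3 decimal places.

€0.361

This is a linear program. Let x1 = kg of limestone, x2 = kg of cassava meal, x3 = kg of barley, x4 = kg of alfalfa meal.
min 0.09x1 + 0.28x2 + 0.35x3 + 0.36x4 s.t.:
  0.9x2 + 3.8x3 + 7.1x4 ≥ 6.8   (lysine)
  0.2x1 + 0.9x2 + 3.2x3 + 2.4x4 ≥ 2.5   (phosphorus)
  x4 ≤ 3
  x3 ≤ 5
  x1, x2, x3, x4 ≥ 0.
The cheapest feasible vertex uses only barley, alfalfa meal; limestone, cassava meal are not used. There the lysine and phosphorus constraints are tight.
That vertex is x3 = 0.1051, x4 = 0.9015.
Cost = 0.35·0.1051 + 0.36·0.9015 = 0.36133.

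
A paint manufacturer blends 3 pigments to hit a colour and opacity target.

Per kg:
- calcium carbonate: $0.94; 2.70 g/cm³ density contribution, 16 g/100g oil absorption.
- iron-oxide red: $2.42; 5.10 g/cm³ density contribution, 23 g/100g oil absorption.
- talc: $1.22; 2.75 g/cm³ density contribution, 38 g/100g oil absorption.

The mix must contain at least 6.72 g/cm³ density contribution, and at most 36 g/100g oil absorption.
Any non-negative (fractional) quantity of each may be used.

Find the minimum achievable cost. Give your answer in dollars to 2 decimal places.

$2.68

This is a linear program. Let x1 = kg of calcium carbonate, x2 = kg of iron-oxide red, x3 = kg of talc.
Minimise 0.94x1 + 2.42x2 + 1.22x3 s.t.:
  2.7x1 + 5.1x2 + 2.75x3 ≥ 6.72   (density contribution)
  16x1 + 23x2 + 38x3 ≤ 36   (oil absorption)
  x1, x2, x3 ≥ 0.
The cheapest feasible vertex uses only calcium carbonate, iron-oxide red; talc is not used. There the density contribution and oil absorption constraints are tight.
So calcium carbonate = 1.489 kg, iron-oxide red = 0.5292 kg.
Cost = 0.94·1.489 + 2.42·0.5292 = 2.6803.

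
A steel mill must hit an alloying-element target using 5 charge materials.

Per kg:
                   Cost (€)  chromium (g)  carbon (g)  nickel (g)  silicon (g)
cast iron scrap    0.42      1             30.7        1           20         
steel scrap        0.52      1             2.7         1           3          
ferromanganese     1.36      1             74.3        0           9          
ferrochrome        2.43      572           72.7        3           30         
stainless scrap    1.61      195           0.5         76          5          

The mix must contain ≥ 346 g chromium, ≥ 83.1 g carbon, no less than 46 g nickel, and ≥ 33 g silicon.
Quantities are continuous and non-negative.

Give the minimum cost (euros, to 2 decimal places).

€2.63

Let x1 = kg of cast iron scrap, x2 = kg of steel scrap, x3 = kg of ferromanganese, x4 = kg of ferrochrome, x5 = kg of stainless scrap.
Minimise 0.42x1 + 0.52x2 + 1.36x3 + 2.43x4 + 1.61x5 with:
  1x1 + 1x2 + 1x3 + 572x4 + 195x5 ≥ 346   (chromium)
  30.7x1 + 2.7x2 + 74.3x3 + 72.7x4 + 0.5x5 ≥ 83.1   (carbon)
  1x1 + 1x2 + 3x4 + 76x5 ≥ 46   (nickel)
  20x1 + 3x2 + 9x3 + 30x4 + 5x5 ≥ 33   (silicon)
  x1, x2, x3, x4, x5 ≥ 0.
At the optimum only cast iron scrap, ferrochrome, stainless scrap are positive (steel scrap, ferromanganese = 0). The chromium, carbon, nickel requirements are met with equality.
That vertex is x1 = 1.73, x4 = 0.4088, x5 = 0.5664.
Cost = 0.42·1.73 + 2.43·0.4088 + 1.61·0.5664 = 2.6319.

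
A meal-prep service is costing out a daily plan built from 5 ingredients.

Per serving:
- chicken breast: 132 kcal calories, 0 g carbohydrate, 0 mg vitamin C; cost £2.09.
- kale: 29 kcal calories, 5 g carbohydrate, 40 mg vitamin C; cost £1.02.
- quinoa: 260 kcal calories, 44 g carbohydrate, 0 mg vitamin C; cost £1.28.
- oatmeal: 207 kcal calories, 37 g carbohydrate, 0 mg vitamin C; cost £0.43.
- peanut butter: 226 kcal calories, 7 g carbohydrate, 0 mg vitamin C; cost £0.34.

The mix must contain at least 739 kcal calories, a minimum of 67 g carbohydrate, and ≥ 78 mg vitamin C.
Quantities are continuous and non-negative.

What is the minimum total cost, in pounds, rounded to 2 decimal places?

Let x1 = servings of chicken breast, x2 = servings of kale, x3 = servings of quinoa, x4 = servings of oatmeal, x5 = servings of peanut butter.
min 2.09x1 + 1.02x2 + 1.28x3 + 0.43x4 + 0.34x5 s.t.:
  132x1 + 29x2 + 260x3 + 207x4 + 226x5 ≥ 739   (calories)
  5x2 + 44x3 + 37x4 + 7x5 ≥ 67   (carbohydrate)
  40x2 ≥ 78   (vitamin C)
  x1, x2, x3, x4, x5 ≥ 0.
The optimal basis is {kale, oatmeal, peanut butter}; chicken breast, quinoa drop out. There the calories, carbohydrate, vitamin C constraints are tight.
So kale = 1.95 servings, oatmeal = 1.181 servings, peanut butter = 1.938 servings.
Hence cost = 1.02·1.95 + 0.43·1.181 + 0.34·1.938 = £3.1558.

£3.16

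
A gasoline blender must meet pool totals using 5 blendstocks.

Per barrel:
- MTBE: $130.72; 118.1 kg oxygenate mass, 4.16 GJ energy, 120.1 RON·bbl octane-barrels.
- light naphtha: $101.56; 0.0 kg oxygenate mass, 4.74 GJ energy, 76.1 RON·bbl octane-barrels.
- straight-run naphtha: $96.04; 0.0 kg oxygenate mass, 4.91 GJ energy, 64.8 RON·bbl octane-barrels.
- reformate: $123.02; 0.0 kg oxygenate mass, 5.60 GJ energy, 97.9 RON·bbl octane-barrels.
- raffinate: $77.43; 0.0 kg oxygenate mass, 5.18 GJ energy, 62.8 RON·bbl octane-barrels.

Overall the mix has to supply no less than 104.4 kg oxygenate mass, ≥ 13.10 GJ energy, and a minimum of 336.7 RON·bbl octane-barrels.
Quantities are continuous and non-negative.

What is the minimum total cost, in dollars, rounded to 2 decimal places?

$370.82

Treat it as an LP. Let x1 = barrels of MTBE, x2 = barrels of light naphtha, x3 = barrels of straight-run naphtha, x4 = barrels of reformate, x5 = barrels of raffinate.
Minimize 130.72x1 + 101.56x2 + 96.04x3 + 123.02x4 + 77.43x5 s.t.:
  118.1x1 ≥ 104.4   (oxygenate mass)
  4.16x1 + 4.74x2 + 4.91x3 + 5.6x4 + 5.18x5 ≥ 13.1   (energy)
  120.1x1 + 76.1x2 + 64.8x3 + 97.9x4 + 62.8x5 ≥ 336.7   (octane-barrels)
  x1, x2, x3, x4, x5 ≥ 0.
The minimum-cost mix takes nothing from light naphtha, straight-run naphtha, reformate — only MTBE, raffinate. The energy and octane-barrels requirements are met with equality.
Solving gives x1 = 2.55335, x5 = 0.478394.
Hence cost = 130.72·2.55335 + 77.43·0.478394 = $370.8160.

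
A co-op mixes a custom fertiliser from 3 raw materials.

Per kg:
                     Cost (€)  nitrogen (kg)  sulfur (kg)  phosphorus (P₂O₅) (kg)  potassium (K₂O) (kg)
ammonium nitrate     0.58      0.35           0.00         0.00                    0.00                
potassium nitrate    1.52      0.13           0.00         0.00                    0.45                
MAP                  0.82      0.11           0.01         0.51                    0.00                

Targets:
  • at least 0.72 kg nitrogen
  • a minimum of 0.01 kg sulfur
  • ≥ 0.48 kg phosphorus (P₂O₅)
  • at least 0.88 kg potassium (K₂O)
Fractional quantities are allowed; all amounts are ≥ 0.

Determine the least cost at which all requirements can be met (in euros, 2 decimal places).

€4.38

Treat it as an LP. Let x1 = kg of ammonium nitrate, x2 = kg of potassium nitrate, x3 = kg of MAP.
min 0.58x1 + 1.52x2 + 0.82x3 subject to:
  0.35x1 + 0.13x2 + 0.11x3 ≥ 0.72   (nitrogen)
  0.01x3 ≥ 0.01   (sulfur)
  0.51x3 ≥ 0.48   (phosphorus (P₂O₅))
  0.45x2 ≥ 0.88   (potassium (K₂O))
  x1, x2, x3 ≥ 0.
The optimal mix uses every input. Binding constraints: nitrogen, sulfur, potassium (K₂O).
Solving gives x1 = 1.017, x2 = 1.956, x3 = 1.
Cost = 0.58·1.017 + 1.52·1.956 + 0.82·1 = 4.3830.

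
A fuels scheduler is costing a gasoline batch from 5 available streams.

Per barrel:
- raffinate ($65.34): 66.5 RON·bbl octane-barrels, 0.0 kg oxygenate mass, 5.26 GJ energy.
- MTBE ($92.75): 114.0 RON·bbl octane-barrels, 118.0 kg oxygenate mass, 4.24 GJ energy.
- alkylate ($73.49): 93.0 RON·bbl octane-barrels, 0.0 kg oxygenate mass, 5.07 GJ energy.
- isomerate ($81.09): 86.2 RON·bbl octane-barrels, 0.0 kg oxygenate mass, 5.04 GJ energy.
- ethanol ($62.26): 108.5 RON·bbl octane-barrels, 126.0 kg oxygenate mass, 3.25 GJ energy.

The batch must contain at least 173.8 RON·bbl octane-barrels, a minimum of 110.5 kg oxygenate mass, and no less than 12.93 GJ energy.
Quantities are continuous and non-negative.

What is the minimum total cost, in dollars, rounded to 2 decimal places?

Set it up as a linear program. Let x1 = barrels of raffinate, x2 = barrels of MTBE, x3 = barrels of alkylate, x4 = barrels of isomerate, x5 = barrels of ethanol.
Minimise 65.34x1 + 92.75x2 + 73.49x3 + 81.09x4 + 62.26x5 subject to:
  66.5x1 + 114x2 + 93x3 + 86.2x4 + 108.5x5 ≥ 173.8   (octane-barrels)
  118x2 + 126x5 ≥ 110.5   (oxygenate mass)
  5.26x1 + 4.24x2 + 5.07x3 + 5.04x4 + 3.25x5 ≥ 12.93   (energy)
  x1, x2, x3, x4, x5 ≥ 0.
The cheapest feasible vertex uses only raffinate, ethanol; MTBE, alkylate, isomerate are not used. There the oxygenate mass and energy constraints are tight.
So raffinate = 1.9163 barrels, ethanol = 0.87698 barrels.
Cost = 65.34·1.9163 + 62.26·0.87698 = 179.8118.

$179.81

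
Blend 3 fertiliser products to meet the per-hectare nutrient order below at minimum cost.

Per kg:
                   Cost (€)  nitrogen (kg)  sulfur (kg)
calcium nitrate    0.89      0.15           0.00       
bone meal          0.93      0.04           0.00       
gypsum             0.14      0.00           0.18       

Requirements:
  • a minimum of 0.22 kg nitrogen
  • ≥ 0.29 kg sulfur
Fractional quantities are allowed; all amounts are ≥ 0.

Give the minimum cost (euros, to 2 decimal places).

Let x1 = kg of calcium nitrate, x2 = kg of bone meal, x3 = kg of gypsum.
Minimize 0.89x1 + 0.93x2 + 0.14x3 subject to:
  0.15x1 + 0.04x2 ≥ 0.22   (nitrogen)
  0.18x3 ≥ 0.29   (sulfur)
  x1, x2, x3 ≥ 0.
The cheapest feasible vertex uses only calcium nitrate, gypsum; bone meal is not used. Binding constraints: nitrogen and sulfur.
So calcium nitrate = 1.467 kg, gypsum = 1.611 kg.
Total cost: 0.89·1.467 + 0.14·1.611 = 1.5312.

€1.53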